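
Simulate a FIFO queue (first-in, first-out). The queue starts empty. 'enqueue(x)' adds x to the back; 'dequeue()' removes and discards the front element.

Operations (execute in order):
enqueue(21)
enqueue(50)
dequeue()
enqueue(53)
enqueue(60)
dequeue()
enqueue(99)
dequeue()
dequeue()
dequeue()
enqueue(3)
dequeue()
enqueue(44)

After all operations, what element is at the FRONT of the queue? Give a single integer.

enqueue(21): queue = [21]
enqueue(50): queue = [21, 50]
dequeue(): queue = [50]
enqueue(53): queue = [50, 53]
enqueue(60): queue = [50, 53, 60]
dequeue(): queue = [53, 60]
enqueue(99): queue = [53, 60, 99]
dequeue(): queue = [60, 99]
dequeue(): queue = [99]
dequeue(): queue = []
enqueue(3): queue = [3]
dequeue(): queue = []
enqueue(44): queue = [44]

Answer: 44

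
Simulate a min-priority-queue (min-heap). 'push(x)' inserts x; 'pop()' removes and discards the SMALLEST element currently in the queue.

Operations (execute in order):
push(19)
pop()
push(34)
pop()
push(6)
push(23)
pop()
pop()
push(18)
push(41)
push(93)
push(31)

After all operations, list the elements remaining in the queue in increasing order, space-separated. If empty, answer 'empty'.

Answer: 18 31 41 93

Derivation:
push(19): heap contents = [19]
pop() → 19: heap contents = []
push(34): heap contents = [34]
pop() → 34: heap contents = []
push(6): heap contents = [6]
push(23): heap contents = [6, 23]
pop() → 6: heap contents = [23]
pop() → 23: heap contents = []
push(18): heap contents = [18]
push(41): heap contents = [18, 41]
push(93): heap contents = [18, 41, 93]
push(31): heap contents = [18, 31, 41, 93]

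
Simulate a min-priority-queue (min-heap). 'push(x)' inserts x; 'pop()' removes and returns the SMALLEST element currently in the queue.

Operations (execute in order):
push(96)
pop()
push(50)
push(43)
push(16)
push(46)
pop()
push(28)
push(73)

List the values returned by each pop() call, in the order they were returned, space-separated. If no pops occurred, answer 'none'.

Answer: 96 16

Derivation:
push(96): heap contents = [96]
pop() → 96: heap contents = []
push(50): heap contents = [50]
push(43): heap contents = [43, 50]
push(16): heap contents = [16, 43, 50]
push(46): heap contents = [16, 43, 46, 50]
pop() → 16: heap contents = [43, 46, 50]
push(28): heap contents = [28, 43, 46, 50]
push(73): heap contents = [28, 43, 46, 50, 73]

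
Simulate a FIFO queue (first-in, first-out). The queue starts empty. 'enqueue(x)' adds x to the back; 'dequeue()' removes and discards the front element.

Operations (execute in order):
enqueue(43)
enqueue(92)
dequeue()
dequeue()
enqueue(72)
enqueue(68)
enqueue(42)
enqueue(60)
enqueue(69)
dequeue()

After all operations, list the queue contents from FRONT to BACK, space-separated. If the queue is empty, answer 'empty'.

Answer: 68 42 60 69

Derivation:
enqueue(43): [43]
enqueue(92): [43, 92]
dequeue(): [92]
dequeue(): []
enqueue(72): [72]
enqueue(68): [72, 68]
enqueue(42): [72, 68, 42]
enqueue(60): [72, 68, 42, 60]
enqueue(69): [72, 68, 42, 60, 69]
dequeue(): [68, 42, 60, 69]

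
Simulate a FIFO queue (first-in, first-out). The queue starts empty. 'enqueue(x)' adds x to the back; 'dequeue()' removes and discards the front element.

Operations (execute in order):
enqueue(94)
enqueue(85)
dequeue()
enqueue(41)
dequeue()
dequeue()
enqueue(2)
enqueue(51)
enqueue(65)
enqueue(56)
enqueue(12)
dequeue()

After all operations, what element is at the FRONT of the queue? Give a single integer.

enqueue(94): queue = [94]
enqueue(85): queue = [94, 85]
dequeue(): queue = [85]
enqueue(41): queue = [85, 41]
dequeue(): queue = [41]
dequeue(): queue = []
enqueue(2): queue = [2]
enqueue(51): queue = [2, 51]
enqueue(65): queue = [2, 51, 65]
enqueue(56): queue = [2, 51, 65, 56]
enqueue(12): queue = [2, 51, 65, 56, 12]
dequeue(): queue = [51, 65, 56, 12]

Answer: 51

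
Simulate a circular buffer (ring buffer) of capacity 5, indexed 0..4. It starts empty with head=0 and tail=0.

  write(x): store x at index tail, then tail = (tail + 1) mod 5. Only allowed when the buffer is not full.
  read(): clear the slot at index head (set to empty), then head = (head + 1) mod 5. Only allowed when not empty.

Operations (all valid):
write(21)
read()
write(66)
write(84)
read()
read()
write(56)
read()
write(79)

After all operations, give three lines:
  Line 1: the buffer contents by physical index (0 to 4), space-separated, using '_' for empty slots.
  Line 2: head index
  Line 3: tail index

Answer: _ _ _ _ 79
4
0

Derivation:
write(21): buf=[21 _ _ _ _], head=0, tail=1, size=1
read(): buf=[_ _ _ _ _], head=1, tail=1, size=0
write(66): buf=[_ 66 _ _ _], head=1, tail=2, size=1
write(84): buf=[_ 66 84 _ _], head=1, tail=3, size=2
read(): buf=[_ _ 84 _ _], head=2, tail=3, size=1
read(): buf=[_ _ _ _ _], head=3, tail=3, size=0
write(56): buf=[_ _ _ 56 _], head=3, tail=4, size=1
read(): buf=[_ _ _ _ _], head=4, tail=4, size=0
write(79): buf=[_ _ _ _ 79], head=4, tail=0, size=1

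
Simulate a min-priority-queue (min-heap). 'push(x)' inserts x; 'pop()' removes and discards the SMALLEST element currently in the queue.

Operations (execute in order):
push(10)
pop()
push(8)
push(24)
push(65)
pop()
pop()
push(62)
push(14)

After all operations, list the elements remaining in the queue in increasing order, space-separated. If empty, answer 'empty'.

push(10): heap contents = [10]
pop() → 10: heap contents = []
push(8): heap contents = [8]
push(24): heap contents = [8, 24]
push(65): heap contents = [8, 24, 65]
pop() → 8: heap contents = [24, 65]
pop() → 24: heap contents = [65]
push(62): heap contents = [62, 65]
push(14): heap contents = [14, 62, 65]

Answer: 14 62 65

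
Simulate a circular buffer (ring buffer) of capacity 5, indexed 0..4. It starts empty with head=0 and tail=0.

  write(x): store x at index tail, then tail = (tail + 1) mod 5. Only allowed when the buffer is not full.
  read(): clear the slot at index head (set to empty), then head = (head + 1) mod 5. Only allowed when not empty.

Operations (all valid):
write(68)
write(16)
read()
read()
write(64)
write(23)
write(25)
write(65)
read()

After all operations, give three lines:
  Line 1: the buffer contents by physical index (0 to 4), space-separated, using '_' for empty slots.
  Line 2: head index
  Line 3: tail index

Answer: 65 _ _ 23 25
3
1

Derivation:
write(68): buf=[68 _ _ _ _], head=0, tail=1, size=1
write(16): buf=[68 16 _ _ _], head=0, tail=2, size=2
read(): buf=[_ 16 _ _ _], head=1, tail=2, size=1
read(): buf=[_ _ _ _ _], head=2, tail=2, size=0
write(64): buf=[_ _ 64 _ _], head=2, tail=3, size=1
write(23): buf=[_ _ 64 23 _], head=2, tail=4, size=2
write(25): buf=[_ _ 64 23 25], head=2, tail=0, size=3
write(65): buf=[65 _ 64 23 25], head=2, tail=1, size=4
read(): buf=[65 _ _ 23 25], head=3, tail=1, size=3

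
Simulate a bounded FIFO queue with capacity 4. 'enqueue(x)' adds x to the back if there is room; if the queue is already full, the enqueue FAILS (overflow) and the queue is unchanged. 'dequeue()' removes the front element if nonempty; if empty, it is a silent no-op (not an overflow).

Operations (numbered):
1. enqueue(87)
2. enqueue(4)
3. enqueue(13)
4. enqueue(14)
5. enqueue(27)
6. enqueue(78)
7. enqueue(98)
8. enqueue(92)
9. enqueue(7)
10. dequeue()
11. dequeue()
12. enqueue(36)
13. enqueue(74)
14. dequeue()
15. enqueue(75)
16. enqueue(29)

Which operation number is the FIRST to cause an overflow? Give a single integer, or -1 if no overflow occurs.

Answer: 5

Derivation:
1. enqueue(87): size=1
2. enqueue(4): size=2
3. enqueue(13): size=3
4. enqueue(14): size=4
5. enqueue(27): size=4=cap → OVERFLOW (fail)
6. enqueue(78): size=4=cap → OVERFLOW (fail)
7. enqueue(98): size=4=cap → OVERFLOW (fail)
8. enqueue(92): size=4=cap → OVERFLOW (fail)
9. enqueue(7): size=4=cap → OVERFLOW (fail)
10. dequeue(): size=3
11. dequeue(): size=2
12. enqueue(36): size=3
13. enqueue(74): size=4
14. dequeue(): size=3
15. enqueue(75): size=4
16. enqueue(29): size=4=cap → OVERFLOW (fail)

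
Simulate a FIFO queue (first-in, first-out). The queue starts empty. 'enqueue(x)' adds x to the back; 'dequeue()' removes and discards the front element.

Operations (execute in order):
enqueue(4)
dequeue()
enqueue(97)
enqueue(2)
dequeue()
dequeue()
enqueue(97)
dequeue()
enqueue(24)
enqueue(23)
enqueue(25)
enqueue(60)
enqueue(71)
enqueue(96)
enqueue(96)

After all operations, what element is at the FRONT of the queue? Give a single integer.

enqueue(4): queue = [4]
dequeue(): queue = []
enqueue(97): queue = [97]
enqueue(2): queue = [97, 2]
dequeue(): queue = [2]
dequeue(): queue = []
enqueue(97): queue = [97]
dequeue(): queue = []
enqueue(24): queue = [24]
enqueue(23): queue = [24, 23]
enqueue(25): queue = [24, 23, 25]
enqueue(60): queue = [24, 23, 25, 60]
enqueue(71): queue = [24, 23, 25, 60, 71]
enqueue(96): queue = [24, 23, 25, 60, 71, 96]
enqueue(96): queue = [24, 23, 25, 60, 71, 96, 96]

Answer: 24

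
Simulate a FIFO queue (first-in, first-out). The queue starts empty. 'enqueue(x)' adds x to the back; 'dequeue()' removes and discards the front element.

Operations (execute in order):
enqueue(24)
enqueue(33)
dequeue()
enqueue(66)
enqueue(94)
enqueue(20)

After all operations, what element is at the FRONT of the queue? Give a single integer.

enqueue(24): queue = [24]
enqueue(33): queue = [24, 33]
dequeue(): queue = [33]
enqueue(66): queue = [33, 66]
enqueue(94): queue = [33, 66, 94]
enqueue(20): queue = [33, 66, 94, 20]

Answer: 33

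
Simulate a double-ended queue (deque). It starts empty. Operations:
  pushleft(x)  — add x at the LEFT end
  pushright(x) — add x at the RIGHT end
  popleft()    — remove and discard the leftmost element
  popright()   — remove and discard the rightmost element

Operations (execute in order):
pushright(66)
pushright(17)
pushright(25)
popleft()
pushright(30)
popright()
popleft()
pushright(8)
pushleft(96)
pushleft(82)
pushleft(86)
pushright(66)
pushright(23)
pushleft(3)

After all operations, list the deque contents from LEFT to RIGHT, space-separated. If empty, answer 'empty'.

Answer: 3 86 82 96 25 8 66 23

Derivation:
pushright(66): [66]
pushright(17): [66, 17]
pushright(25): [66, 17, 25]
popleft(): [17, 25]
pushright(30): [17, 25, 30]
popright(): [17, 25]
popleft(): [25]
pushright(8): [25, 8]
pushleft(96): [96, 25, 8]
pushleft(82): [82, 96, 25, 8]
pushleft(86): [86, 82, 96, 25, 8]
pushright(66): [86, 82, 96, 25, 8, 66]
pushright(23): [86, 82, 96, 25, 8, 66, 23]
pushleft(3): [3, 86, 82, 96, 25, 8, 66, 23]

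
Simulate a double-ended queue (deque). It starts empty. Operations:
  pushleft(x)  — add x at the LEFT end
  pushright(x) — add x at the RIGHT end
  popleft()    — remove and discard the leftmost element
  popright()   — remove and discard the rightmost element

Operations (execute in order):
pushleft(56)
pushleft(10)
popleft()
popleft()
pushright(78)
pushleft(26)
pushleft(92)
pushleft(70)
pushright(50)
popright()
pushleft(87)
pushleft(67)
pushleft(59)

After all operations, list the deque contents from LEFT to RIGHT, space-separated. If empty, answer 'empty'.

pushleft(56): [56]
pushleft(10): [10, 56]
popleft(): [56]
popleft(): []
pushright(78): [78]
pushleft(26): [26, 78]
pushleft(92): [92, 26, 78]
pushleft(70): [70, 92, 26, 78]
pushright(50): [70, 92, 26, 78, 50]
popright(): [70, 92, 26, 78]
pushleft(87): [87, 70, 92, 26, 78]
pushleft(67): [67, 87, 70, 92, 26, 78]
pushleft(59): [59, 67, 87, 70, 92, 26, 78]

Answer: 59 67 87 70 92 26 78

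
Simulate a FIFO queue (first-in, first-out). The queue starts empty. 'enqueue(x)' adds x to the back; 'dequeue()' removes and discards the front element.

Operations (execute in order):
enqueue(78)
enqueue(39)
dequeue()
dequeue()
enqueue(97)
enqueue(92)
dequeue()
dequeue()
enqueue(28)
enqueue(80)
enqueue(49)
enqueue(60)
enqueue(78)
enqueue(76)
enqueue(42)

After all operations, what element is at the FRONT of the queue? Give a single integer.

enqueue(78): queue = [78]
enqueue(39): queue = [78, 39]
dequeue(): queue = [39]
dequeue(): queue = []
enqueue(97): queue = [97]
enqueue(92): queue = [97, 92]
dequeue(): queue = [92]
dequeue(): queue = []
enqueue(28): queue = [28]
enqueue(80): queue = [28, 80]
enqueue(49): queue = [28, 80, 49]
enqueue(60): queue = [28, 80, 49, 60]
enqueue(78): queue = [28, 80, 49, 60, 78]
enqueue(76): queue = [28, 80, 49, 60, 78, 76]
enqueue(42): queue = [28, 80, 49, 60, 78, 76, 42]

Answer: 28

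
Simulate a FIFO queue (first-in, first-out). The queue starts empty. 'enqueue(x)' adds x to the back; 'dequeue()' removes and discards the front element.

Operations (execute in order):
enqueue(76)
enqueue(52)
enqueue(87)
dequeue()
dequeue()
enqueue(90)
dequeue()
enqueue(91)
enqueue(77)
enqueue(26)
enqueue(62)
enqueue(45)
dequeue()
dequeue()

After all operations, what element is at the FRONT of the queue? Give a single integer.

enqueue(76): queue = [76]
enqueue(52): queue = [76, 52]
enqueue(87): queue = [76, 52, 87]
dequeue(): queue = [52, 87]
dequeue(): queue = [87]
enqueue(90): queue = [87, 90]
dequeue(): queue = [90]
enqueue(91): queue = [90, 91]
enqueue(77): queue = [90, 91, 77]
enqueue(26): queue = [90, 91, 77, 26]
enqueue(62): queue = [90, 91, 77, 26, 62]
enqueue(45): queue = [90, 91, 77, 26, 62, 45]
dequeue(): queue = [91, 77, 26, 62, 45]
dequeue(): queue = [77, 26, 62, 45]

Answer: 77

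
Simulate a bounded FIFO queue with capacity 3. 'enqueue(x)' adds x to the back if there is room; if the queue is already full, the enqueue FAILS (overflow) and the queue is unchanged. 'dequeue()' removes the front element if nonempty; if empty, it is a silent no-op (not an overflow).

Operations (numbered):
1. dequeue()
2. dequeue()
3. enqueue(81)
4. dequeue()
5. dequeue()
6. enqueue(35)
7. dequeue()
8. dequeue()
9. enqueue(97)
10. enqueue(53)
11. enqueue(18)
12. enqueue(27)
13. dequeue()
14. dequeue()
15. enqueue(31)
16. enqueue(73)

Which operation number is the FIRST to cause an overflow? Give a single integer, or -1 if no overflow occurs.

Answer: 12

Derivation:
1. dequeue(): empty, no-op, size=0
2. dequeue(): empty, no-op, size=0
3. enqueue(81): size=1
4. dequeue(): size=0
5. dequeue(): empty, no-op, size=0
6. enqueue(35): size=1
7. dequeue(): size=0
8. dequeue(): empty, no-op, size=0
9. enqueue(97): size=1
10. enqueue(53): size=2
11. enqueue(18): size=3
12. enqueue(27): size=3=cap → OVERFLOW (fail)
13. dequeue(): size=2
14. dequeue(): size=1
15. enqueue(31): size=2
16. enqueue(73): size=3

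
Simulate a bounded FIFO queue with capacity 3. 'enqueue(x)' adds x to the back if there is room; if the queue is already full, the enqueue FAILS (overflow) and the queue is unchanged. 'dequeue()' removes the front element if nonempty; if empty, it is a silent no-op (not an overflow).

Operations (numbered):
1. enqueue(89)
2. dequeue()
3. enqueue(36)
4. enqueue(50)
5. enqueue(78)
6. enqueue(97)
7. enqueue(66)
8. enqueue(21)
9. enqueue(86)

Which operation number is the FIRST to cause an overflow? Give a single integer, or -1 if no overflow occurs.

Answer: 6

Derivation:
1. enqueue(89): size=1
2. dequeue(): size=0
3. enqueue(36): size=1
4. enqueue(50): size=2
5. enqueue(78): size=3
6. enqueue(97): size=3=cap → OVERFLOW (fail)
7. enqueue(66): size=3=cap → OVERFLOW (fail)
8. enqueue(21): size=3=cap → OVERFLOW (fail)
9. enqueue(86): size=3=cap → OVERFLOW (fail)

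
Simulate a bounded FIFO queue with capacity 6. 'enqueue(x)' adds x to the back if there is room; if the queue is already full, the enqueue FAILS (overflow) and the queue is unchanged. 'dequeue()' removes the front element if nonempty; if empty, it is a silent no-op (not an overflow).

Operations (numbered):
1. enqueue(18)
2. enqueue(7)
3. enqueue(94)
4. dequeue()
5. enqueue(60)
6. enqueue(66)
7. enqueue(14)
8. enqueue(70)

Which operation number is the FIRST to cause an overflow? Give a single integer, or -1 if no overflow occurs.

1. enqueue(18): size=1
2. enqueue(7): size=2
3. enqueue(94): size=3
4. dequeue(): size=2
5. enqueue(60): size=3
6. enqueue(66): size=4
7. enqueue(14): size=5
8. enqueue(70): size=6

Answer: -1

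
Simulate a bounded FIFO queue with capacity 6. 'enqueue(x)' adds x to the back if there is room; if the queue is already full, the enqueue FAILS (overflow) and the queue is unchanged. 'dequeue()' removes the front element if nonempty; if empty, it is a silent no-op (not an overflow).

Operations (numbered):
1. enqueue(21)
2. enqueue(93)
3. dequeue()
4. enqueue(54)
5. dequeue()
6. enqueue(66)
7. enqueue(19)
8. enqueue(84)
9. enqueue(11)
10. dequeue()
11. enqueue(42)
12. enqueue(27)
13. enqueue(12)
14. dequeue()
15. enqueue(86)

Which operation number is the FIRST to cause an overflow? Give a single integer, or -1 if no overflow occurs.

1. enqueue(21): size=1
2. enqueue(93): size=2
3. dequeue(): size=1
4. enqueue(54): size=2
5. dequeue(): size=1
6. enqueue(66): size=2
7. enqueue(19): size=3
8. enqueue(84): size=4
9. enqueue(11): size=5
10. dequeue(): size=4
11. enqueue(42): size=5
12. enqueue(27): size=6
13. enqueue(12): size=6=cap → OVERFLOW (fail)
14. dequeue(): size=5
15. enqueue(86): size=6

Answer: 13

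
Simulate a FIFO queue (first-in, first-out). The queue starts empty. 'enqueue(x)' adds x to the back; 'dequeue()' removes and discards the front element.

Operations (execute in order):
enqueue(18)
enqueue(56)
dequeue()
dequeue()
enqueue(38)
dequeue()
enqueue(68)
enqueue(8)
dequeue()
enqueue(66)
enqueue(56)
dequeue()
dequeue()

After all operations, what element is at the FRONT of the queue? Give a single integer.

enqueue(18): queue = [18]
enqueue(56): queue = [18, 56]
dequeue(): queue = [56]
dequeue(): queue = []
enqueue(38): queue = [38]
dequeue(): queue = []
enqueue(68): queue = [68]
enqueue(8): queue = [68, 8]
dequeue(): queue = [8]
enqueue(66): queue = [8, 66]
enqueue(56): queue = [8, 66, 56]
dequeue(): queue = [66, 56]
dequeue(): queue = [56]

Answer: 56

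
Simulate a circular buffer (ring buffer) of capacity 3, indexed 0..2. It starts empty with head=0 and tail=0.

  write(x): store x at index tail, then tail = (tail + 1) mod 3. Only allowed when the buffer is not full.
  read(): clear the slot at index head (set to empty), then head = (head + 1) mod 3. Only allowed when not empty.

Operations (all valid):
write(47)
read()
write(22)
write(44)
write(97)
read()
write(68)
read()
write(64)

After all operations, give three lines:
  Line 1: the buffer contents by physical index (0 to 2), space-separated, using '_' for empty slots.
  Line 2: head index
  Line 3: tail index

write(47): buf=[47 _ _], head=0, tail=1, size=1
read(): buf=[_ _ _], head=1, tail=1, size=0
write(22): buf=[_ 22 _], head=1, tail=2, size=1
write(44): buf=[_ 22 44], head=1, tail=0, size=2
write(97): buf=[97 22 44], head=1, tail=1, size=3
read(): buf=[97 _ 44], head=2, tail=1, size=2
write(68): buf=[97 68 44], head=2, tail=2, size=3
read(): buf=[97 68 _], head=0, tail=2, size=2
write(64): buf=[97 68 64], head=0, tail=0, size=3

Answer: 97 68 64
0
0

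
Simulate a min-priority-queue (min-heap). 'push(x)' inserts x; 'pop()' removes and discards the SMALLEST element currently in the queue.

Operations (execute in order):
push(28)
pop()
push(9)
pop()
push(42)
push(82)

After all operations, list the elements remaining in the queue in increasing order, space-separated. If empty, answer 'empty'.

Answer: 42 82

Derivation:
push(28): heap contents = [28]
pop() → 28: heap contents = []
push(9): heap contents = [9]
pop() → 9: heap contents = []
push(42): heap contents = [42]
push(82): heap contents = [42, 82]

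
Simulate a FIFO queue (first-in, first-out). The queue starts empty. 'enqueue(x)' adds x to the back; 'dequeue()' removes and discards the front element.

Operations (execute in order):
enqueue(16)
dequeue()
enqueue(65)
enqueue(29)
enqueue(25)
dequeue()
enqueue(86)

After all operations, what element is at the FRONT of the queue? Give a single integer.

Answer: 29

Derivation:
enqueue(16): queue = [16]
dequeue(): queue = []
enqueue(65): queue = [65]
enqueue(29): queue = [65, 29]
enqueue(25): queue = [65, 29, 25]
dequeue(): queue = [29, 25]
enqueue(86): queue = [29, 25, 86]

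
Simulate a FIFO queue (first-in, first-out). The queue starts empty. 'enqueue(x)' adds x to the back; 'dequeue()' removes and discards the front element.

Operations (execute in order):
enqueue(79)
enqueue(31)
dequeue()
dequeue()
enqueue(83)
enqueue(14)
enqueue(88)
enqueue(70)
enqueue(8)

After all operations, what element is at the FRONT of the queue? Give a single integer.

enqueue(79): queue = [79]
enqueue(31): queue = [79, 31]
dequeue(): queue = [31]
dequeue(): queue = []
enqueue(83): queue = [83]
enqueue(14): queue = [83, 14]
enqueue(88): queue = [83, 14, 88]
enqueue(70): queue = [83, 14, 88, 70]
enqueue(8): queue = [83, 14, 88, 70, 8]

Answer: 83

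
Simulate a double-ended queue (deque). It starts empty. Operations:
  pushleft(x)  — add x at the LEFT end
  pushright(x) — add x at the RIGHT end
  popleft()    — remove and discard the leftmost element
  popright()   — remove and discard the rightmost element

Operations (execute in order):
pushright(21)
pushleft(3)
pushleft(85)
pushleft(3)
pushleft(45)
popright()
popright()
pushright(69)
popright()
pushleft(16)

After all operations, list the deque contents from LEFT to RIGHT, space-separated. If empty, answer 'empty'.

pushright(21): [21]
pushleft(3): [3, 21]
pushleft(85): [85, 3, 21]
pushleft(3): [3, 85, 3, 21]
pushleft(45): [45, 3, 85, 3, 21]
popright(): [45, 3, 85, 3]
popright(): [45, 3, 85]
pushright(69): [45, 3, 85, 69]
popright(): [45, 3, 85]
pushleft(16): [16, 45, 3, 85]

Answer: 16 45 3 85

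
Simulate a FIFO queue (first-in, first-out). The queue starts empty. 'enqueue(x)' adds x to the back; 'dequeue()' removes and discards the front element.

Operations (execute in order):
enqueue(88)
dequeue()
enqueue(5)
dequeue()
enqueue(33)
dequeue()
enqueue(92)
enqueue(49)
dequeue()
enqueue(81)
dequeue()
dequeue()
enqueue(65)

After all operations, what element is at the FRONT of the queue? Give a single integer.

enqueue(88): queue = [88]
dequeue(): queue = []
enqueue(5): queue = [5]
dequeue(): queue = []
enqueue(33): queue = [33]
dequeue(): queue = []
enqueue(92): queue = [92]
enqueue(49): queue = [92, 49]
dequeue(): queue = [49]
enqueue(81): queue = [49, 81]
dequeue(): queue = [81]
dequeue(): queue = []
enqueue(65): queue = [65]

Answer: 65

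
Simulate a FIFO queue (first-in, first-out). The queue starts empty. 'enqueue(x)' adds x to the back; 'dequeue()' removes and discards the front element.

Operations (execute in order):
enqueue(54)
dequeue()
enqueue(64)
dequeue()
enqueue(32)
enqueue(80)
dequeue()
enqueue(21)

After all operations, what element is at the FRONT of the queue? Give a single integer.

enqueue(54): queue = [54]
dequeue(): queue = []
enqueue(64): queue = [64]
dequeue(): queue = []
enqueue(32): queue = [32]
enqueue(80): queue = [32, 80]
dequeue(): queue = [80]
enqueue(21): queue = [80, 21]

Answer: 80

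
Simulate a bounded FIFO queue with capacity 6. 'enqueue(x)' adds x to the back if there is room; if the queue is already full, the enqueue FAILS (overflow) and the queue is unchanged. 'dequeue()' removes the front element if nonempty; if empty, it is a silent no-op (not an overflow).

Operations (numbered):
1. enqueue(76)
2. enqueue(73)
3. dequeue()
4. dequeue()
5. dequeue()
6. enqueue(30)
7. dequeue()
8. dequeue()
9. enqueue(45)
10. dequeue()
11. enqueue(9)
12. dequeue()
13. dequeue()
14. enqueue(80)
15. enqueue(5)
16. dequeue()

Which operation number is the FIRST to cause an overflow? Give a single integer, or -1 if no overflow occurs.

Answer: -1

Derivation:
1. enqueue(76): size=1
2. enqueue(73): size=2
3. dequeue(): size=1
4. dequeue(): size=0
5. dequeue(): empty, no-op, size=0
6. enqueue(30): size=1
7. dequeue(): size=0
8. dequeue(): empty, no-op, size=0
9. enqueue(45): size=1
10. dequeue(): size=0
11. enqueue(9): size=1
12. dequeue(): size=0
13. dequeue(): empty, no-op, size=0
14. enqueue(80): size=1
15. enqueue(5): size=2
16. dequeue(): size=1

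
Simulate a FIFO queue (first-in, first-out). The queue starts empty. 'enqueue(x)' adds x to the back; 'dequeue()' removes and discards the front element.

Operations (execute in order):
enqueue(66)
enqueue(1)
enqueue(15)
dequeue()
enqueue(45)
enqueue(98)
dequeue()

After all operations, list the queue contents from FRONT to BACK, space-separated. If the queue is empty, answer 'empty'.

enqueue(66): [66]
enqueue(1): [66, 1]
enqueue(15): [66, 1, 15]
dequeue(): [1, 15]
enqueue(45): [1, 15, 45]
enqueue(98): [1, 15, 45, 98]
dequeue(): [15, 45, 98]

Answer: 15 45 98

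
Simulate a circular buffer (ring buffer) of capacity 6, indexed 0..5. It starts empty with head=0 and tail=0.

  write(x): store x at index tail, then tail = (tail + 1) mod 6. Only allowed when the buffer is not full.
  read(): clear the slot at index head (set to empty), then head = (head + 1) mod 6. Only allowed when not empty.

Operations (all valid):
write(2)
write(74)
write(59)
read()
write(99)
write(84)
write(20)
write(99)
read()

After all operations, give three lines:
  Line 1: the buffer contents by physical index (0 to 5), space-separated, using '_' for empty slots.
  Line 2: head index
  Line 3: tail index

write(2): buf=[2 _ _ _ _ _], head=0, tail=1, size=1
write(74): buf=[2 74 _ _ _ _], head=0, tail=2, size=2
write(59): buf=[2 74 59 _ _ _], head=0, tail=3, size=3
read(): buf=[_ 74 59 _ _ _], head=1, tail=3, size=2
write(99): buf=[_ 74 59 99 _ _], head=1, tail=4, size=3
write(84): buf=[_ 74 59 99 84 _], head=1, tail=5, size=4
write(20): buf=[_ 74 59 99 84 20], head=1, tail=0, size=5
write(99): buf=[99 74 59 99 84 20], head=1, tail=1, size=6
read(): buf=[99 _ 59 99 84 20], head=2, tail=1, size=5

Answer: 99 _ 59 99 84 20
2
1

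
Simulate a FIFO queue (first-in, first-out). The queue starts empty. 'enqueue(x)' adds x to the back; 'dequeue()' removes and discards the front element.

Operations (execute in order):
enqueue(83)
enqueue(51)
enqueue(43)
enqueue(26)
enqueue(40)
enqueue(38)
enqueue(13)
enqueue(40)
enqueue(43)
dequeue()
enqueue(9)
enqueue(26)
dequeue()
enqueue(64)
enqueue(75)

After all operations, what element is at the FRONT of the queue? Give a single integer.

Answer: 43

Derivation:
enqueue(83): queue = [83]
enqueue(51): queue = [83, 51]
enqueue(43): queue = [83, 51, 43]
enqueue(26): queue = [83, 51, 43, 26]
enqueue(40): queue = [83, 51, 43, 26, 40]
enqueue(38): queue = [83, 51, 43, 26, 40, 38]
enqueue(13): queue = [83, 51, 43, 26, 40, 38, 13]
enqueue(40): queue = [83, 51, 43, 26, 40, 38, 13, 40]
enqueue(43): queue = [83, 51, 43, 26, 40, 38, 13, 40, 43]
dequeue(): queue = [51, 43, 26, 40, 38, 13, 40, 43]
enqueue(9): queue = [51, 43, 26, 40, 38, 13, 40, 43, 9]
enqueue(26): queue = [51, 43, 26, 40, 38, 13, 40, 43, 9, 26]
dequeue(): queue = [43, 26, 40, 38, 13, 40, 43, 9, 26]
enqueue(64): queue = [43, 26, 40, 38, 13, 40, 43, 9, 26, 64]
enqueue(75): queue = [43, 26, 40, 38, 13, 40, 43, 9, 26, 64, 75]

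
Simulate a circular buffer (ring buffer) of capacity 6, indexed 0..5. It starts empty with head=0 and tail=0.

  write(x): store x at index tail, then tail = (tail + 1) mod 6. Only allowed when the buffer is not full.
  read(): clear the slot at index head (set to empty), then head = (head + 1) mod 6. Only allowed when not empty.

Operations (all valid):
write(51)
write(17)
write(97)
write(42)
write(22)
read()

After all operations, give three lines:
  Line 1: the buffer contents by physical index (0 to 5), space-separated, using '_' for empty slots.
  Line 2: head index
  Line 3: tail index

write(51): buf=[51 _ _ _ _ _], head=0, tail=1, size=1
write(17): buf=[51 17 _ _ _ _], head=0, tail=2, size=2
write(97): buf=[51 17 97 _ _ _], head=0, tail=3, size=3
write(42): buf=[51 17 97 42 _ _], head=0, tail=4, size=4
write(22): buf=[51 17 97 42 22 _], head=0, tail=5, size=5
read(): buf=[_ 17 97 42 22 _], head=1, tail=5, size=4

Answer: _ 17 97 42 22 _
1
5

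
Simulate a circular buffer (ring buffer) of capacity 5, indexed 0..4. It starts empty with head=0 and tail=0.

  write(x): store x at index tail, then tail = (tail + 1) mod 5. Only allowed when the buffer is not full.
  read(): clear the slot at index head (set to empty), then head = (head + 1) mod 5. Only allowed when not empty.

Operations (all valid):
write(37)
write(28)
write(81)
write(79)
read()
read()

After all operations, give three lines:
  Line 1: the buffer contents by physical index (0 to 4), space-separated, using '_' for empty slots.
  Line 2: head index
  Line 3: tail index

write(37): buf=[37 _ _ _ _], head=0, tail=1, size=1
write(28): buf=[37 28 _ _ _], head=0, tail=2, size=2
write(81): buf=[37 28 81 _ _], head=0, tail=3, size=3
write(79): buf=[37 28 81 79 _], head=0, tail=4, size=4
read(): buf=[_ 28 81 79 _], head=1, tail=4, size=3
read(): buf=[_ _ 81 79 _], head=2, tail=4, size=2

Answer: _ _ 81 79 _
2
4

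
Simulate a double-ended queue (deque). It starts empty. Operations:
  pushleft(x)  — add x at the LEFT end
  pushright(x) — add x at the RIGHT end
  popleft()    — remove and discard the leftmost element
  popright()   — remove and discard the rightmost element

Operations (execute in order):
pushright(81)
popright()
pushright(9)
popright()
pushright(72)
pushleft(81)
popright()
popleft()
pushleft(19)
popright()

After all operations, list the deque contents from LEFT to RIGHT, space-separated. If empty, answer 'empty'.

Answer: empty

Derivation:
pushright(81): [81]
popright(): []
pushright(9): [9]
popright(): []
pushright(72): [72]
pushleft(81): [81, 72]
popright(): [81]
popleft(): []
pushleft(19): [19]
popright(): []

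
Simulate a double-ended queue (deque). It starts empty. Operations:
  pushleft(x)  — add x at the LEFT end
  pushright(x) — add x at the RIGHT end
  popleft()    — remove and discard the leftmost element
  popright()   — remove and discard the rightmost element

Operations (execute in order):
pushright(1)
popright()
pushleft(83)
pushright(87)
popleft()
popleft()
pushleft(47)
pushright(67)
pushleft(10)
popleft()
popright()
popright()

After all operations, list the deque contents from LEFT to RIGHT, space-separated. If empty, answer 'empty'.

pushright(1): [1]
popright(): []
pushleft(83): [83]
pushright(87): [83, 87]
popleft(): [87]
popleft(): []
pushleft(47): [47]
pushright(67): [47, 67]
pushleft(10): [10, 47, 67]
popleft(): [47, 67]
popright(): [47]
popright(): []

Answer: empty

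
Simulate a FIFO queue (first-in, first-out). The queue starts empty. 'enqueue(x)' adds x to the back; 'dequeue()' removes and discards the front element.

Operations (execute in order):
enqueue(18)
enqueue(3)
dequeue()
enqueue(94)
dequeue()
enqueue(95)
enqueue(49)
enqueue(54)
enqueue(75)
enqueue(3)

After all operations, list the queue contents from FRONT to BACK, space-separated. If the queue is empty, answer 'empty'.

Answer: 94 95 49 54 75 3

Derivation:
enqueue(18): [18]
enqueue(3): [18, 3]
dequeue(): [3]
enqueue(94): [3, 94]
dequeue(): [94]
enqueue(95): [94, 95]
enqueue(49): [94, 95, 49]
enqueue(54): [94, 95, 49, 54]
enqueue(75): [94, 95, 49, 54, 75]
enqueue(3): [94, 95, 49, 54, 75, 3]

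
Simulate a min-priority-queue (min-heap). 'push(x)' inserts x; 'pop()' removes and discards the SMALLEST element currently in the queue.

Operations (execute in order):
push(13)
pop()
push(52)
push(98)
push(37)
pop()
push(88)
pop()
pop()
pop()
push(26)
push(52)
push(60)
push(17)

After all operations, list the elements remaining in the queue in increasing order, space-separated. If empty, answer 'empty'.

push(13): heap contents = [13]
pop() → 13: heap contents = []
push(52): heap contents = [52]
push(98): heap contents = [52, 98]
push(37): heap contents = [37, 52, 98]
pop() → 37: heap contents = [52, 98]
push(88): heap contents = [52, 88, 98]
pop() → 52: heap contents = [88, 98]
pop() → 88: heap contents = [98]
pop() → 98: heap contents = []
push(26): heap contents = [26]
push(52): heap contents = [26, 52]
push(60): heap contents = [26, 52, 60]
push(17): heap contents = [17, 26, 52, 60]

Answer: 17 26 52 60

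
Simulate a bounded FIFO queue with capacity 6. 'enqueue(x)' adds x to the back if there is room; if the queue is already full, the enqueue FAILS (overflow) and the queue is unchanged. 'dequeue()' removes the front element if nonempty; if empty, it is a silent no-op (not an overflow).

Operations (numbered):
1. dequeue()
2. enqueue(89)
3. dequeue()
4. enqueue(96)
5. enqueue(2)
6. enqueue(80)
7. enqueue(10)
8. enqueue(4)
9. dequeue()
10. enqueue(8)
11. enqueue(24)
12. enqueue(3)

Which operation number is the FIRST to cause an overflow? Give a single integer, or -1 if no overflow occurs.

1. dequeue(): empty, no-op, size=0
2. enqueue(89): size=1
3. dequeue(): size=0
4. enqueue(96): size=1
5. enqueue(2): size=2
6. enqueue(80): size=3
7. enqueue(10): size=4
8. enqueue(4): size=5
9. dequeue(): size=4
10. enqueue(8): size=5
11. enqueue(24): size=6
12. enqueue(3): size=6=cap → OVERFLOW (fail)

Answer: 12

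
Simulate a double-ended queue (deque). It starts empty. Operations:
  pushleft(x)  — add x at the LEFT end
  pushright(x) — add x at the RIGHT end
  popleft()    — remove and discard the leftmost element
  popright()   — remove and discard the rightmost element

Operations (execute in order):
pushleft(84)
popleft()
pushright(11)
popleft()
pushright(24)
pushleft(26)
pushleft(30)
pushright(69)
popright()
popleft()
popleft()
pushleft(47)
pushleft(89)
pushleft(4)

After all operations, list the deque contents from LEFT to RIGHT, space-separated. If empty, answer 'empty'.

Answer: 4 89 47 24

Derivation:
pushleft(84): [84]
popleft(): []
pushright(11): [11]
popleft(): []
pushright(24): [24]
pushleft(26): [26, 24]
pushleft(30): [30, 26, 24]
pushright(69): [30, 26, 24, 69]
popright(): [30, 26, 24]
popleft(): [26, 24]
popleft(): [24]
pushleft(47): [47, 24]
pushleft(89): [89, 47, 24]
pushleft(4): [4, 89, 47, 24]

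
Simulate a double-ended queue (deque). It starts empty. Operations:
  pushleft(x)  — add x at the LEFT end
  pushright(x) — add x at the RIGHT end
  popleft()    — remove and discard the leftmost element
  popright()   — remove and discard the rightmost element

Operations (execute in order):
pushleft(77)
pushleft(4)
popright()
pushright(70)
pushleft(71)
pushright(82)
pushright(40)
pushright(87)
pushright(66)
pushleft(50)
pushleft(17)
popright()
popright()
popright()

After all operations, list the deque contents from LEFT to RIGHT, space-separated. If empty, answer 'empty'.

pushleft(77): [77]
pushleft(4): [4, 77]
popright(): [4]
pushright(70): [4, 70]
pushleft(71): [71, 4, 70]
pushright(82): [71, 4, 70, 82]
pushright(40): [71, 4, 70, 82, 40]
pushright(87): [71, 4, 70, 82, 40, 87]
pushright(66): [71, 4, 70, 82, 40, 87, 66]
pushleft(50): [50, 71, 4, 70, 82, 40, 87, 66]
pushleft(17): [17, 50, 71, 4, 70, 82, 40, 87, 66]
popright(): [17, 50, 71, 4, 70, 82, 40, 87]
popright(): [17, 50, 71, 4, 70, 82, 40]
popright(): [17, 50, 71, 4, 70, 82]

Answer: 17 50 71 4 70 82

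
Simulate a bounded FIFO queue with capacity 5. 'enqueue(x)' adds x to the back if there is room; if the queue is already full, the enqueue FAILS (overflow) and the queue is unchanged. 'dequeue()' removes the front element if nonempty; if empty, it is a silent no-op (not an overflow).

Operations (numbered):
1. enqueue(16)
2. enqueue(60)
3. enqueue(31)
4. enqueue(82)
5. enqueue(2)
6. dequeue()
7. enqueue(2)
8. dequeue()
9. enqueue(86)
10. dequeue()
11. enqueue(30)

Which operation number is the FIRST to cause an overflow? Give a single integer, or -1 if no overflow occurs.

1. enqueue(16): size=1
2. enqueue(60): size=2
3. enqueue(31): size=3
4. enqueue(82): size=4
5. enqueue(2): size=5
6. dequeue(): size=4
7. enqueue(2): size=5
8. dequeue(): size=4
9. enqueue(86): size=5
10. dequeue(): size=4
11. enqueue(30): size=5

Answer: -1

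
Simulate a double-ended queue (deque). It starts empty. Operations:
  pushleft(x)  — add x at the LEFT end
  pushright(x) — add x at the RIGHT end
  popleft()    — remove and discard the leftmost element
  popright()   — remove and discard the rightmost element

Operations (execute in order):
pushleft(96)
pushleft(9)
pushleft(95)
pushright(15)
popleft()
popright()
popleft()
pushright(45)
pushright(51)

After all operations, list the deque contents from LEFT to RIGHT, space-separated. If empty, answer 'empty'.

pushleft(96): [96]
pushleft(9): [9, 96]
pushleft(95): [95, 9, 96]
pushright(15): [95, 9, 96, 15]
popleft(): [9, 96, 15]
popright(): [9, 96]
popleft(): [96]
pushright(45): [96, 45]
pushright(51): [96, 45, 51]

Answer: 96 45 51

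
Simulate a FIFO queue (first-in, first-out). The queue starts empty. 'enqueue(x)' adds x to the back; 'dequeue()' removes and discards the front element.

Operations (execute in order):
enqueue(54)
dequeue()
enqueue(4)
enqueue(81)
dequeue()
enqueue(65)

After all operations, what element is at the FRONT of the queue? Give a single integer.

enqueue(54): queue = [54]
dequeue(): queue = []
enqueue(4): queue = [4]
enqueue(81): queue = [4, 81]
dequeue(): queue = [81]
enqueue(65): queue = [81, 65]

Answer: 81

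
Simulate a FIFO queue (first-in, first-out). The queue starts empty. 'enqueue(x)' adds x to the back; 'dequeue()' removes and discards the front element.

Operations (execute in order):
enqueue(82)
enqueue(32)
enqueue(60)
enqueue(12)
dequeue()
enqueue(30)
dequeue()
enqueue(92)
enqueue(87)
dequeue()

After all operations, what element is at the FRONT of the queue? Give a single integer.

Answer: 12

Derivation:
enqueue(82): queue = [82]
enqueue(32): queue = [82, 32]
enqueue(60): queue = [82, 32, 60]
enqueue(12): queue = [82, 32, 60, 12]
dequeue(): queue = [32, 60, 12]
enqueue(30): queue = [32, 60, 12, 30]
dequeue(): queue = [60, 12, 30]
enqueue(92): queue = [60, 12, 30, 92]
enqueue(87): queue = [60, 12, 30, 92, 87]
dequeue(): queue = [12, 30, 92, 87]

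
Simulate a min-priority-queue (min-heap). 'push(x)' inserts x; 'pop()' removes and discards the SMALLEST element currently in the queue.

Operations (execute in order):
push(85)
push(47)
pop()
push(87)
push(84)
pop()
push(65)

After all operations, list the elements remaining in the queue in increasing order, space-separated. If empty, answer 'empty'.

push(85): heap contents = [85]
push(47): heap contents = [47, 85]
pop() → 47: heap contents = [85]
push(87): heap contents = [85, 87]
push(84): heap contents = [84, 85, 87]
pop() → 84: heap contents = [85, 87]
push(65): heap contents = [65, 85, 87]

Answer: 65 85 87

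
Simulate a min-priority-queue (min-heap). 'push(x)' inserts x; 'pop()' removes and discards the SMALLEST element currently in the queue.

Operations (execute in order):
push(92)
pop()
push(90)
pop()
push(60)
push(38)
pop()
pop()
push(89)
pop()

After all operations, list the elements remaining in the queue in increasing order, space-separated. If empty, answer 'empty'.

Answer: empty

Derivation:
push(92): heap contents = [92]
pop() → 92: heap contents = []
push(90): heap contents = [90]
pop() → 90: heap contents = []
push(60): heap contents = [60]
push(38): heap contents = [38, 60]
pop() → 38: heap contents = [60]
pop() → 60: heap contents = []
push(89): heap contents = [89]
pop() → 89: heap contents = []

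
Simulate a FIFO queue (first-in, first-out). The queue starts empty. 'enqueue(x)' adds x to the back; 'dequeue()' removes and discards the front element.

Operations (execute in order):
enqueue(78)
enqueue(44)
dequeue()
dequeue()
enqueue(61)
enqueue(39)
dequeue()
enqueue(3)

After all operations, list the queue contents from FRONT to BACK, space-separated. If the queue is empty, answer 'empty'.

Answer: 39 3

Derivation:
enqueue(78): [78]
enqueue(44): [78, 44]
dequeue(): [44]
dequeue(): []
enqueue(61): [61]
enqueue(39): [61, 39]
dequeue(): [39]
enqueue(3): [39, 3]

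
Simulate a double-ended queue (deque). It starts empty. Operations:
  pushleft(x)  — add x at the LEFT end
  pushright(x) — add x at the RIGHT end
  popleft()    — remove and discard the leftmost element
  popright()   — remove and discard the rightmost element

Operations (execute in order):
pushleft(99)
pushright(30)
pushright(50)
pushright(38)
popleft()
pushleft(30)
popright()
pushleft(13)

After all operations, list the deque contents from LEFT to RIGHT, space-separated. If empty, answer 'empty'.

pushleft(99): [99]
pushright(30): [99, 30]
pushright(50): [99, 30, 50]
pushright(38): [99, 30, 50, 38]
popleft(): [30, 50, 38]
pushleft(30): [30, 30, 50, 38]
popright(): [30, 30, 50]
pushleft(13): [13, 30, 30, 50]

Answer: 13 30 30 50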